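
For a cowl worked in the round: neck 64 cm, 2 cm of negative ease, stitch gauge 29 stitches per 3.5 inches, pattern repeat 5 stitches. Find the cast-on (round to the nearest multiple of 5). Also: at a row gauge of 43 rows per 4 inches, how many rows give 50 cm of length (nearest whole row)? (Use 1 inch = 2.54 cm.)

Cast on 200 stitches; work 212 rows.

Finished = 64 − 2 = 62 cm.
62 cm × 1/2.54 = 24.41 inches.
29/3.5 = 8.286 sts per in; 24.41 × 8.286 = 202.25 sts.
Nearest multiple of 5 → 200.
50 cm = 19.69 inches; × 10.75 = 211.61 → 212 rows.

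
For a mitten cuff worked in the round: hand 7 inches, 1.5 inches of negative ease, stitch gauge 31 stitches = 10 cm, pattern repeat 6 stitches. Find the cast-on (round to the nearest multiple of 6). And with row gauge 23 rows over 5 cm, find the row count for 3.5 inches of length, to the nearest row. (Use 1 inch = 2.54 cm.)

Finished = 7 − 1.5 = 5.5 inches.
5.5 inches × 2.54 = 13.97 cm.
31/10 = 3.1 sts per cm; 13.97 × 3.1 = 43.31 sts.
Nearest multiple of 6 → 42.
3.5 inches = 8.89 cm; × 4.6 = 40.89 → 41 rows.

Cast on 42 stitches; work 41 rows.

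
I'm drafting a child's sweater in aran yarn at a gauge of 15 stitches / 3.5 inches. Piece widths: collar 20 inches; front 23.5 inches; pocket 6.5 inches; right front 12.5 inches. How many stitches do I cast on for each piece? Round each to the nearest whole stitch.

collar 86; front 101; pocket 28; right front 54.

Rate = 15/3.5 = 4.286 sts per in.
collar: 20 × 4.286 = 85.71 → 86.
front: 23.5 × 4.286 = 100.71 → 101.
pocket: 6.5 × 4.286 = 27.86 → 28.
right front: 12.5 × 4.286 = 53.57 → 54.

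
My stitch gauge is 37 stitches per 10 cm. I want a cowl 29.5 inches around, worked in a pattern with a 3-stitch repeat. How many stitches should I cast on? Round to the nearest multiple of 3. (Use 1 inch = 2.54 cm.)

CO 276 sts.

29.5 in = 29.5 × 2.54 = 74.93 cm.
37 / 10 = 3.7 sts/cm.
74.93 × 3.7 = 277.24 sts.
→ 276.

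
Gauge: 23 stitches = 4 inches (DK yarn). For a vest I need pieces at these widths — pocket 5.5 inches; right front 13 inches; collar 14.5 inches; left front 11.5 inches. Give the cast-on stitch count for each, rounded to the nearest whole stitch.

Rate = 23/4 = 5.75 sts per in.
pocket: 5.5 × 5.75 = 31.62 → 32.
right front: 13 × 5.75 = 74.75 → 75.
collar: 14.5 × 5.75 = 83.38 → 83.
left front: 11.5 × 5.75 = 66.12 → 66.

pocket 32; right front 75; collar 83; left front 66.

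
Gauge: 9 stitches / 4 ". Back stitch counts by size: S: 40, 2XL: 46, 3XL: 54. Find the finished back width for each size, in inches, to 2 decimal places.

9/4 = 2.25 sts per in.
S: 40 / 2.25 = 17.778 → 17.78 in.
2XL: 46 / 2.25 = 20.444 → 20.44 in.
3XL: 54 / 2.25 = 24.000 → 24.00 in.

S 17.78 inches; 2XL 20.44 inches; 3XL 24.00 inches.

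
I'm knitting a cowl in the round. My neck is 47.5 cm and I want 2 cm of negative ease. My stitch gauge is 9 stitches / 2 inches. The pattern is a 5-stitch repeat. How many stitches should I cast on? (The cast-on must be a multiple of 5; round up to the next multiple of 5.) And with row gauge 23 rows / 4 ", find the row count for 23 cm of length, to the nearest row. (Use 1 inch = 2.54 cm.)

Cast on 85 stitches; work 52 rows.

Finished = 47.5 − 2 = 45.5 cm.
45.5 cm × 1/2.54 = 17.91 inches.
9/2 = 4.5 sts per in; 17.91 × 4.5 = 80.61 sts.
Next multiple of 5 → 85.
23 cm = 9.06 inches; × 5.75 = 52.07 → 52 rows.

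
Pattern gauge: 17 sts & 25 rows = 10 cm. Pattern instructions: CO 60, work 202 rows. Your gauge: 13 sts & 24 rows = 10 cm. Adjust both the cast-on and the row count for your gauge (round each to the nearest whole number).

Cast on 46 stitches; work 194 rows.

Stitches: 60 × 13/17 = 45.88 → 46.
Rows: 202 × 24/25 = 193.92 → 194.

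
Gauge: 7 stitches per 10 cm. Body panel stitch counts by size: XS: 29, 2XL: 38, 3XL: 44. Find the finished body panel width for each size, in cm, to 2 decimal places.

7/10 = 0.7 sts per cm.
XS: 29 / 0.7 = 41.429 → 41.43 cm.
2XL: 38 / 0.7 = 54.286 → 54.29 cm.
3XL: 44 / 0.7 = 62.857 → 62.86 cm.

XS 41.43 cm; 2XL 54.29 cm; 3XL 62.86 cm.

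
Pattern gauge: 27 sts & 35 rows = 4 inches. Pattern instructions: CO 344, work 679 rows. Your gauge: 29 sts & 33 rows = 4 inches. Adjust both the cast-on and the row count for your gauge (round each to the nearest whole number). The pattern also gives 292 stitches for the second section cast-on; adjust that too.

Cast on 369 stitches; work 640 rows; second section cast-on 314 stitches.

Stitches: 344 × 29/27 = 369.48 → 369.
Rows: 679 × 33/35 = 640.20 → 640.
second section cast-on: 292 × 29/27 = 313.63 → 314.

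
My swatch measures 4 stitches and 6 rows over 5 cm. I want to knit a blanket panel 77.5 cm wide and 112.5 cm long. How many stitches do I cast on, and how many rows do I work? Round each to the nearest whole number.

Cast on 62 stitches and work 135 rows.

Stitch gauge = 4/5 = 0.8 sts/cm; 77.5 × 0.8 = 62.00 → 62 sts.
Row gauge = 6/5 = 1.2 rows/cm; 112.5 × 1.2 = 135.00 → 135 rows.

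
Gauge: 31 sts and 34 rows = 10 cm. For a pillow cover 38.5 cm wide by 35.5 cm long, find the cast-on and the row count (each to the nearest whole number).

Stitch gauge = 31/10 = 3.1 sts/cm; 38.5 × 3.1 = 119.35 → 119 sts.
Row gauge = 34/10 = 3.4 rows/cm; 35.5 × 3.4 = 120.70 → 121 rows.

Cast on 119 stitches and work 121 rows.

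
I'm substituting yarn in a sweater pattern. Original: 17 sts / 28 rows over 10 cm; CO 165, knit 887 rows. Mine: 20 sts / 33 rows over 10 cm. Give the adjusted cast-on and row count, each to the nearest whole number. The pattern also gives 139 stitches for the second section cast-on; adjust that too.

Stitches: 165 × 20/17 = 194.12 → 194.
Rows: 887 × 33/28 = 1045.39 → 1045.
second section cast-on: 139 × 20/17 = 163.53 → 164.

Cast on 194 stitches; work 1045 rows; second section cast-on 164 stitches.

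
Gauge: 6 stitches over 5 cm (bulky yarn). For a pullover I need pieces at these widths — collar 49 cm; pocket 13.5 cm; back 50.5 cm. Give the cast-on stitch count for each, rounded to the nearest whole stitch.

Rate = 6/5 = 1.2 sts per cm.
collar: 49 × 1.2 = 58.80 → 59.
pocket: 13.5 × 1.2 = 16.20 → 16.
back: 50.5 × 1.2 = 60.60 → 61.

collar 59; pocket 16; back 61.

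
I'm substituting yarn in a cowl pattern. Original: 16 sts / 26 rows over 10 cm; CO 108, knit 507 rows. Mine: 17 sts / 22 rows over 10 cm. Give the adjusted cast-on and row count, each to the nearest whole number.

Cast on 115 stitches; work 429 rows.

Stitches: 108 × 17/16 = 114.75 → 115.
Rows: 507 × 22/26 = 429.00 → 429.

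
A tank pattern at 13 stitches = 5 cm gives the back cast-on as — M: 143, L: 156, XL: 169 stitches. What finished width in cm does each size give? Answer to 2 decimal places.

M 55.00 cm; L 60.00 cm; XL 65.00 cm.

13/5 = 2.6 sts per cm.
M: 143 / 2.6 = 55.000 → 55.00 cm.
L: 156 / 2.6 = 60.000 → 60.00 cm.
XL: 169 / 2.6 = 65.000 → 65.00 cm.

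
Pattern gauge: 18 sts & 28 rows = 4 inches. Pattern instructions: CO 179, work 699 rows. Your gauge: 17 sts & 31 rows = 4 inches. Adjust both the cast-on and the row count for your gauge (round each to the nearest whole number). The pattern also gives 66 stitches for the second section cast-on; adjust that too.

Cast on 169 stitches; work 774 rows; second section cast-on 62 stitches.

Stitches: 179 × 17/18 = 169.06 → 169.
Rows: 699 × 31/28 = 773.89 → 774.
second section cast-on: 66 × 17/18 = 62.33 → 62.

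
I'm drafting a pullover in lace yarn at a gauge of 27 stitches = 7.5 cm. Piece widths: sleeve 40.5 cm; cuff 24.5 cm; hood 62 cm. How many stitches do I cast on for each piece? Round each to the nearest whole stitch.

sleeve 146; cuff 88; hood 223.

Rate = 27/7.5 = 3.6 sts per cm.
sleeve: 40.5 × 3.6 = 145.80 → 146.
cuff: 24.5 × 3.6 = 88.20 → 88.
hood: 62 × 3.6 = 223.20 → 223.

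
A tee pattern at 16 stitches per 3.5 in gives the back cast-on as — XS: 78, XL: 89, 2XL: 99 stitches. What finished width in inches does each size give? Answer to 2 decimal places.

XS 17.06 inches; XL 19.47 inches; 2XL 21.66 inches.

16/3.5 = 4.571 sts per in.
XS: 78 / 4.571 = 17.062 → 17.06 in.
XL: 89 / 4.571 = 19.469 → 19.47 in.
2XL: 99 / 4.571 = 21.656 → 21.66 in.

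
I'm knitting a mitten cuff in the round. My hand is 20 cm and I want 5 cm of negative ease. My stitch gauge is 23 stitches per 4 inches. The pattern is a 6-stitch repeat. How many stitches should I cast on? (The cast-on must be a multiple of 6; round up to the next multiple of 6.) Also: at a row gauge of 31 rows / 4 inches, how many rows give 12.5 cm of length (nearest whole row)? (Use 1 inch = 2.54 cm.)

Cast on 36 stitches; work 38 rows.

Finished = 20 − 5 = 15 cm.
15 cm × 1/2.54 = 5.91 inches.
23/4 = 5.75 sts per in; 5.91 × 5.75 = 33.96 sts.
Next multiple of 6 → 36.
12.5 cm = 4.92 inches; × 7.75 = 38.14 → 38 rows.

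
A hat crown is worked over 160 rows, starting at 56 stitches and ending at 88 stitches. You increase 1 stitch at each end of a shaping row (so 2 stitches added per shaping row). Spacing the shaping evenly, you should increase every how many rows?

Stitches to add: |88 − 56| = 32.
Shaping rows needed: 32 / 2 = 16.
160 rows / 16 = every 10 rows.

Increase every 10th row.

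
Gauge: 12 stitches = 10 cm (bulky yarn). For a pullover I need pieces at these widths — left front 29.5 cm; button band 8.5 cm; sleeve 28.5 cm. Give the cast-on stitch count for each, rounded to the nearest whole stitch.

Rate = 12/10 = 1.2 sts per cm.
left front: 29.5 × 1.2 = 35.40 → 35.
button band: 8.5 × 1.2 = 10.20 → 10.
sleeve: 28.5 × 1.2 = 34.20 → 34.

left front 35; button band 10; sleeve 34.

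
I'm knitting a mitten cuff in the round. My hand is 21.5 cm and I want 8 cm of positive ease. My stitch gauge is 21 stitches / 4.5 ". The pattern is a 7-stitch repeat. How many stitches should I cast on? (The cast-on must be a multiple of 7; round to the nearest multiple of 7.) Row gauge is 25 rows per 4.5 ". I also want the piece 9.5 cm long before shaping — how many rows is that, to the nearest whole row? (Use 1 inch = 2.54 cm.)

Finished = 21.5 + 8 = 29.5 cm.
29.5 cm × 1/2.54 = 11.61 inches.
21/4.5 = 4.667 sts per in; 11.61 × 4.667 = 54.20 sts.
Nearest multiple of 7 → 56.
9.5 cm = 3.74 inches; × 5.556 = 20.78 → 21 rows.

Cast on 56 stitches; work 21 rows.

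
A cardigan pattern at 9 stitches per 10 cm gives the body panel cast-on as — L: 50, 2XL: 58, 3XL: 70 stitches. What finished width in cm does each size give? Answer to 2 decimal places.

9/10 = 0.9 sts per cm.
L: 50 / 0.9 = 55.556 → 55.56 cm.
2XL: 58 / 0.9 = 64.444 → 64.44 cm.
3XL: 70 / 0.9 = 77.778 → 77.78 cm.

L 55.56 cm; 2XL 64.44 cm; 3XL 77.78 cm.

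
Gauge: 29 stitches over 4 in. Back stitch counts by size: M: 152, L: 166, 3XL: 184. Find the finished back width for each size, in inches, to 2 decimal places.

29/4 = 7.25 sts per in.
M: 152 / 7.25 = 20.966 → 20.97 in.
L: 166 / 7.25 = 22.897 → 22.90 in.
3XL: 184 / 7.25 = 25.379 → 25.38 in.

M 20.97 inches; L 22.90 inches; 3XL 25.38 inches.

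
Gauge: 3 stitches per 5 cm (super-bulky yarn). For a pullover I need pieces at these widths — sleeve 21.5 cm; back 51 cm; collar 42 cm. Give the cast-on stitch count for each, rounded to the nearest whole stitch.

sleeve 13; back 31; collar 25.

Rate = 3/5 = 0.6 sts per cm.
sleeve: 21.5 × 0.6 = 12.90 → 13.
back: 51 × 0.6 = 30.60 → 31.
collar: 42 × 0.6 = 25.20 → 25.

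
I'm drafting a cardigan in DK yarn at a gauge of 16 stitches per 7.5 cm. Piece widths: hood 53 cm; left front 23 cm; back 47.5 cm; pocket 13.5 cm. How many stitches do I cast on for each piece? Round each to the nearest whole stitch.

Rate = 16/7.5 = 2.133 sts per cm.
hood: 53 × 2.133 = 113.07 → 113.
left front: 23 × 2.133 = 49.07 → 49.
back: 47.5 × 2.133 = 101.33 → 101.
pocket: 13.5 × 2.133 = 28.80 → 29.

hood 113; left front 49; back 101; pocket 29.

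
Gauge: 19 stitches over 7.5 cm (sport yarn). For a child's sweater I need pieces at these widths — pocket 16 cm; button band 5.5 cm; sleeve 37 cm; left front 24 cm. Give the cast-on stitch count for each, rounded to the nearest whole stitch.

Rate = 19/7.5 = 2.533 sts per cm.
pocket: 16 × 2.533 = 40.53 → 41.
button band: 5.5 × 2.533 = 13.93 → 14.
sleeve: 37 × 2.533 = 93.73 → 94.
left front: 24 × 2.533 = 60.80 → 61.

pocket 41; button band 14; sleeve 94; left front 61.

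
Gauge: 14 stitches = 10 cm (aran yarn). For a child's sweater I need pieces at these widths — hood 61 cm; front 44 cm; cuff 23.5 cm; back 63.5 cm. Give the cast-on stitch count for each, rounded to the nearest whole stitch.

Rate = 14/10 = 1.4 sts per cm.
hood: 61 × 1.4 = 85.40 → 85.
front: 44 × 1.4 = 61.60 → 62.
cuff: 23.5 × 1.4 = 32.90 → 33.
back: 63.5 × 1.4 = 88.90 → 89.

hood 85; front 62; cuff 33; back 89.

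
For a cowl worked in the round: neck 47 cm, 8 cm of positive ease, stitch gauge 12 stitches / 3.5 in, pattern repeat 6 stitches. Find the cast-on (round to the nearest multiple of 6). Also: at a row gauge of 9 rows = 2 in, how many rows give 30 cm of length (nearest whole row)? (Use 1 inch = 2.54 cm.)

Finished = 47 + 8 = 55 cm.
55 cm × 1/2.54 = 21.65 inches.
12/3.5 = 3.429 sts per in; 21.65 × 3.429 = 74.24 sts.
Nearest multiple of 6 → 72.
30 cm = 11.81 inches; × 4.5 = 53.15 → 53 rows.

Cast on 72 stitches; work 53 rows.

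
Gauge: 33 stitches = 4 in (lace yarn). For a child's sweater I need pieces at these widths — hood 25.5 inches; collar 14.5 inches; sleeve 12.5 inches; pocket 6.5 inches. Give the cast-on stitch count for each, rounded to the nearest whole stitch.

hood 210; collar 120; sleeve 103; pocket 54.

Rate = 33/4 = 8.25 sts per in.
hood: 25.5 × 8.25 = 210.38 → 210.
collar: 14.5 × 8.25 = 119.62 → 120.
sleeve: 12.5 × 8.25 = 103.12 → 103.
pocket: 6.5 × 8.25 = 53.62 → 54.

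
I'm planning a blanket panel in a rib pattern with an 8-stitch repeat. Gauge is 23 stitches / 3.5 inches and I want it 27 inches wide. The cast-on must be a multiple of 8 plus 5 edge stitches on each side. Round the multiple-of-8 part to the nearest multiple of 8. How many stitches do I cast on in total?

CO 178 sts.

23 / 3.5 = 6.571 sts per inch.
27 × 6.571 = 177.43 sts.
Less 10 edge sts → 167.43 for the repeat.
Nearest multiple of 8: 168.
Add back 10 edge sts → 178.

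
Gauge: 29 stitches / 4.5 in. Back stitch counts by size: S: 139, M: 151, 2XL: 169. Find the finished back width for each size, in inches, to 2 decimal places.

29/4.5 = 6.444 sts per in.
S: 139 / 6.444 = 21.569 → 21.57 in.
M: 151 / 6.444 = 23.431 → 23.43 in.
2XL: 169 / 6.444 = 26.224 → 26.22 in.

S 21.57 inches; M 23.43 inches; 2XL 26.22 inches.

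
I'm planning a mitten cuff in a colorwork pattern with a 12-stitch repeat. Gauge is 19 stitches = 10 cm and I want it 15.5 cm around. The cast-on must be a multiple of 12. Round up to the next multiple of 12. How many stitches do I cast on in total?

19 / 10 = 1.9 sts per cm.
15.5 × 1.9 = 29.45 sts.
Next multiple of 12: 36.

36 stitches.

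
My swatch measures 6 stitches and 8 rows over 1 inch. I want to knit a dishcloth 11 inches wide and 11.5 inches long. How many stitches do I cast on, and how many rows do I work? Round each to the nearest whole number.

Stitch gauge = 6/1 = 6 sts/in; 11 × 6 = 66.00 → 66 sts.
Row gauge = 8/1 = 8 rows/in; 11.5 × 8 = 92.00 → 92 rows.

Cast on 66 stitches and work 92 rows.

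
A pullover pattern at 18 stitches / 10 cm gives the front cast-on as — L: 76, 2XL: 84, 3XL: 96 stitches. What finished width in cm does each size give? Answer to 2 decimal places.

L 42.22 cm; 2XL 46.67 cm; 3XL 53.33 cm.

18/10 = 1.8 sts per cm.
L: 76 / 1.8 = 42.222 → 42.22 cm.
2XL: 84 / 1.8 = 46.667 → 46.67 cm.
3XL: 96 / 1.8 = 53.333 → 53.33 cm.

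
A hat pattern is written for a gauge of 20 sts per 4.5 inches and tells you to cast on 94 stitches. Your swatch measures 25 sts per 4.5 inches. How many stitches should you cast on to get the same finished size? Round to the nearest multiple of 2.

Scale factor = 25 / 20 = 1.250.
94 × 25 / 20 = 117.50 sts.
→ 118 sts.

Cast on 118 stitches.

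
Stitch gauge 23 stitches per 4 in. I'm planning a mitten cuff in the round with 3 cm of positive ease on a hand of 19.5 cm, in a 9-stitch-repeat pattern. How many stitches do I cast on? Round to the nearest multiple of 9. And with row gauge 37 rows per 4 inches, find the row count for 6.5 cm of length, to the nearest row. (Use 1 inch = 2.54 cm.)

Cast on 54 stitches; work 24 rows.

Finished = 19.5 + 3 = 22.5 cm.
22.5 cm × 1/2.54 = 8.86 inches.
23/4 = 5.75 sts per in; 8.86 × 5.75 = 50.94 sts.
Nearest multiple of 9 → 54.
6.5 cm = 2.56 inches; × 9.25 = 23.67 → 24 rows.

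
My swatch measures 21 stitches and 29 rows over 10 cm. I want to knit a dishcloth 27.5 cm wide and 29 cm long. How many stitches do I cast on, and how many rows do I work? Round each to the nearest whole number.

Stitch gauge = 21/10 = 2.1 sts/cm; 27.5 × 2.1 = 57.75 → 58 sts.
Row gauge = 29/10 = 2.9 rows/cm; 29 × 2.9 = 84.10 → 84 rows.

Cast on 58 stitches and work 84 rows.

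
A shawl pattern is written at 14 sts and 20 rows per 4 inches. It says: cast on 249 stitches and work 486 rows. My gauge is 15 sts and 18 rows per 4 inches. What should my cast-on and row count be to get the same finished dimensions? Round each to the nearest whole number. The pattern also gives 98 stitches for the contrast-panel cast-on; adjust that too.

Cast on 267 stitches; work 437 rows; contrast-panel cast-on 105 stitches.

Stitches: 249 × 15/14 = 266.79 → 267.
Rows: 486 × 18/20 = 437.40 → 437.
contrast-panel cast-on: 98 × 15/14 = 105.00 → 105.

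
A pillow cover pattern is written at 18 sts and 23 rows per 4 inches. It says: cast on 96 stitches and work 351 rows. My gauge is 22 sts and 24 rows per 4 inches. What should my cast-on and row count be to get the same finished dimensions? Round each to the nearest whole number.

Cast on 117 stitches; work 366 rows.

Stitches: 96 × 22/18 = 117.33 → 117.
Rows: 351 × 24/23 = 366.26 → 366.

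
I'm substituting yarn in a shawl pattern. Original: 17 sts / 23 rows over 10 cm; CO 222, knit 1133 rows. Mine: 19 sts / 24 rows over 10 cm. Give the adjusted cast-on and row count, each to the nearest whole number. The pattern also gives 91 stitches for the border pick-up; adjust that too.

Cast on 248 stitches; work 1182 rows; border pick-up 102 stitches.

Stitches: 222 × 19/17 = 248.12 → 248.
Rows: 1133 × 24/23 = 1182.26 → 1182.
border pick-up: 91 × 19/17 = 101.71 → 102.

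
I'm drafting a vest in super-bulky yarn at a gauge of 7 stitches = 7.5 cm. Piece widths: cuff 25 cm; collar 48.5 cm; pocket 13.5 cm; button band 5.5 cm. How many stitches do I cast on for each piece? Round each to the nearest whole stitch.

cuff 23; collar 45; pocket 13; button band 5.

Rate = 7/7.5 = 0.933 sts per cm.
cuff: 25 × 0.933 = 23.33 → 23.
collar: 48.5 × 0.933 = 45.27 → 45.
pocket: 13.5 × 0.933 = 12.60 → 13.
button band: 5.5 × 0.933 = 5.13 → 5.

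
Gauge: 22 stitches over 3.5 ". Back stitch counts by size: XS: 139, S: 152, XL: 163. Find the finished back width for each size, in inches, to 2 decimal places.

22/3.5 = 6.286 sts per in.
XS: 139 / 6.286 = 22.114 → 22.11 in.
S: 152 / 6.286 = 24.182 → 24.18 in.
XL: 163 / 6.286 = 25.932 → 25.93 in.

XS 22.11 inches; S 24.18 inches; XL 25.93 inches.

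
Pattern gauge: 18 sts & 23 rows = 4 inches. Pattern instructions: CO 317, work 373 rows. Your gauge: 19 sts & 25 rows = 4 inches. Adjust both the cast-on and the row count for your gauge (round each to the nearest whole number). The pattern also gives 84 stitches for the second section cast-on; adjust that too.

Stitches: 317 × 19/18 = 334.61 → 335.
Rows: 373 × 25/23 = 405.43 → 405.
second section cast-on: 84 × 19/18 = 88.67 → 89.

Cast on 335 stitches; work 405 rows; second section cast-on 89 stitches.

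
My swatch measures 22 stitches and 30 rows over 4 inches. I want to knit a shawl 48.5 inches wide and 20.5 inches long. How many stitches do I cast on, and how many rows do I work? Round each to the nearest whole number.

Stitch gauge = 22/4 = 5.5 sts/in; 48.5 × 5.5 = 266.75 → 267 sts.
Row gauge = 30/4 = 7.5 rows/in; 20.5 × 7.5 = 153.75 → 154 rows.

Cast on 267 stitches and work 154 rows.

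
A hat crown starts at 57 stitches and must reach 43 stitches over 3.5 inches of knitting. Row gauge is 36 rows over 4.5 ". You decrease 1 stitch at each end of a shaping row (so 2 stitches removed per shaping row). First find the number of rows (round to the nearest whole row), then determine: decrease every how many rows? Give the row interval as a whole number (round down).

Rows = 3.5 × 8 = 28.0 → 28 rows.
Stitches to remove: 14 → 7 shaping rows (at 2 st each).
28 / 7 = 4.00 → every 4 rows.

Decrease every 4th row.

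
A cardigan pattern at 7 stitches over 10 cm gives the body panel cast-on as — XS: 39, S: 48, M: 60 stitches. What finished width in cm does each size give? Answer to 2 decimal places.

7/10 = 0.7 sts per cm.
XS: 39 / 0.7 = 55.714 → 55.71 cm.
S: 48 / 0.7 = 68.571 → 68.57 cm.
M: 60 / 0.7 = 85.714 → 85.71 cm.

XS 55.71 cm; S 68.57 cm; M 85.71 cm.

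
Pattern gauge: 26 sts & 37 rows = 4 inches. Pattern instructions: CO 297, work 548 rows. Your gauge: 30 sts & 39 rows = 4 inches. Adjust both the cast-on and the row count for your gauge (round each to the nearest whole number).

Cast on 343 stitches; work 578 rows.

Stitches: 297 × 30/26 = 342.69 → 343.
Rows: 548 × 39/37 = 577.62 → 578.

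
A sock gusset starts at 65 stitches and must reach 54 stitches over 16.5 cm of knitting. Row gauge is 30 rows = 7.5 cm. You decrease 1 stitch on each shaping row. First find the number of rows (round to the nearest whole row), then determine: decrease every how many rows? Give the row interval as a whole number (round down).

Decrease every 6th row.

Rows = 16.5 × 4 = 66.0 → 66 rows.
Stitches to remove: 11 → 11 shaping rows (at 1 st each).
66 / 11 = 6.00 → every 6 rows.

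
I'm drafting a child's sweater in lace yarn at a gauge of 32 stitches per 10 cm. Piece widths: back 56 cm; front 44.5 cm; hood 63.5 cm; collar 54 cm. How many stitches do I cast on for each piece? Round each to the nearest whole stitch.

back 179; front 142; hood 203; collar 173.

Rate = 32/10 = 3.2 sts per cm.
back: 56 × 3.2 = 179.20 → 179.
front: 44.5 × 3.2 = 142.40 → 142.
hood: 63.5 × 3.2 = 203.20 → 203.
collar: 54 × 3.2 = 172.80 → 173.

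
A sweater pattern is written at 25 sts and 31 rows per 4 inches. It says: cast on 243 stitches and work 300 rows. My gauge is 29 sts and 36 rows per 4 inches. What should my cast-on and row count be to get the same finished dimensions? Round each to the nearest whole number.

Stitches: 243 × 29/25 = 281.88 → 282.
Rows: 300 × 36/31 = 348.39 → 348.

Cast on 282 stitches; work 348 rows.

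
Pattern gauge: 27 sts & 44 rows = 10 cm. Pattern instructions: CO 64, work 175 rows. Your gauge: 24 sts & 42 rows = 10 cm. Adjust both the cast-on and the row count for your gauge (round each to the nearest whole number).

Stitches: 64 × 24/27 = 56.89 → 57.
Rows: 175 × 42/44 = 167.05 → 167.

Cast on 57 stitches; work 167 rows.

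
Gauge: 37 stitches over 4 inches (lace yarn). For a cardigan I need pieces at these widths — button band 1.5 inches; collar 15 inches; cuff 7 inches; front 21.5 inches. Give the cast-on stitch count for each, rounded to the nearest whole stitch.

button band 14; collar 139; cuff 65; front 199.

Rate = 37/4 = 9.25 sts per in.
button band: 1.5 × 9.25 = 13.88 → 14.
collar: 15 × 9.25 = 138.75 → 139.
cuff: 7 × 9.25 = 64.75 → 65.
front: 21.5 × 9.25 = 198.88 → 199.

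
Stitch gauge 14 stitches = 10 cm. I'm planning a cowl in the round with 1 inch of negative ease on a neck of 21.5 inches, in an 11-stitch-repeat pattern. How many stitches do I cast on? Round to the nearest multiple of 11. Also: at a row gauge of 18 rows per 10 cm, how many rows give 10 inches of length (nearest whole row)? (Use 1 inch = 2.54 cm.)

Finished = 21.5 − 1 = 20.5 inches.
20.5 inches × 2.54 = 52.07 cm.
14/10 = 1.4 sts per cm; 52.07 × 1.4 = 72.90 sts.
Nearest multiple of 11 → 77.
10 inches = 25.40 cm; × 1.8 = 45.72 → 46 rows.

Cast on 77 stitches; work 46 rows.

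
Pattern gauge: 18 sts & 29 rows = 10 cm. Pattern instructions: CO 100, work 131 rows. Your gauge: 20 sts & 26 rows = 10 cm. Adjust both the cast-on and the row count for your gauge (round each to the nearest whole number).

Stitches: 100 × 20/18 = 111.11 → 111.
Rows: 131 × 26/29 = 117.45 → 117.

Cast on 111 stitches; work 117 rows.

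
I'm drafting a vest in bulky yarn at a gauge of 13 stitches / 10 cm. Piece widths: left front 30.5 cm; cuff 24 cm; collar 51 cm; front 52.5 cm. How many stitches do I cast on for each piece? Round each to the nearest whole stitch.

left front 40; cuff 31; collar 66; front 68.

Rate = 13/10 = 1.3 sts per cm.
left front: 30.5 × 1.3 = 39.65 → 40.
cuff: 24 × 1.3 = 31.20 → 31.
collar: 51 × 1.3 = 66.30 → 66.
front: 52.5 × 1.3 = 68.25 → 68.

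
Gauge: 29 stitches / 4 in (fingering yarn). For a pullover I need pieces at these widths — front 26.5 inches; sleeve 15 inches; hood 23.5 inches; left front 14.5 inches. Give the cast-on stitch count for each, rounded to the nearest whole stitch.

Rate = 29/4 = 7.25 sts per in.
front: 26.5 × 7.25 = 192.12 → 192.
sleeve: 15 × 7.25 = 108.75 → 109.
hood: 23.5 × 7.25 = 170.38 → 170.
left front: 14.5 × 7.25 = 105.12 → 105.

front 192; sleeve 109; hood 170; left front 105.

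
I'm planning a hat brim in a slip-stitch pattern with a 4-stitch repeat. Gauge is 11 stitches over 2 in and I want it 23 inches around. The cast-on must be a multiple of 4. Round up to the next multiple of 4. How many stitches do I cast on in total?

Cast on 128 stitches.

11 / 2 = 5.5 sts per inch.
23 × 5.5 = 126.50 sts.
Next multiple of 4: 128.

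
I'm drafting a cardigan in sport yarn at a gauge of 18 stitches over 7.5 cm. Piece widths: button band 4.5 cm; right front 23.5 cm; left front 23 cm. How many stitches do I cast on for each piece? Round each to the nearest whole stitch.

button band 11; right front 56; left front 55.

Rate = 18/7.5 = 2.4 sts per cm.
button band: 4.5 × 2.4 = 10.80 → 11.
right front: 23.5 × 2.4 = 56.40 → 56.
left front: 23 × 2.4 = 55.20 → 55.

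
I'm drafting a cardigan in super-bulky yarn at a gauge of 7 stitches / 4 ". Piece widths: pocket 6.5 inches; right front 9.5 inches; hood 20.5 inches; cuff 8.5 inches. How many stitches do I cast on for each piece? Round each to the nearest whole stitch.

Rate = 7/4 = 1.75 sts per in.
pocket: 6.5 × 1.75 = 11.38 → 11.
right front: 9.5 × 1.75 = 16.62 → 17.
hood: 20.5 × 1.75 = 35.88 → 36.
cuff: 8.5 × 1.75 = 14.88 → 15.

pocket 11; right front 17; hood 36; cuff 15.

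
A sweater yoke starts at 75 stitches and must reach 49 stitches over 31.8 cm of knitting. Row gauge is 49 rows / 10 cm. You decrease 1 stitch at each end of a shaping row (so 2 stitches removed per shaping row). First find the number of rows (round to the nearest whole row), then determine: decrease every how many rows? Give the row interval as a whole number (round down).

Decrease every 12th row.

Rows = 31.8 × 4.9 = 155.8 → 156 rows.
Stitches to remove: 26 → 13 shaping rows (at 2 st each).
156 / 13 = 12.00 → every 12 rows.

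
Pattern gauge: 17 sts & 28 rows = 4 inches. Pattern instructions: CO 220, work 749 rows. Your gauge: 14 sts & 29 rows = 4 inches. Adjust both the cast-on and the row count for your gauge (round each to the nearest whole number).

Cast on 181 stitches; work 776 rows.

Stitches: 220 × 14/17 = 181.18 → 181.
Rows: 749 × 29/28 = 775.75 → 776.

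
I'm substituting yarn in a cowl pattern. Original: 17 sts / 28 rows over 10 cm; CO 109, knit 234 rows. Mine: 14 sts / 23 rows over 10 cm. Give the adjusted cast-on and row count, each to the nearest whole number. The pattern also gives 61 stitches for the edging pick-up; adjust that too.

Cast on 90 stitches; work 192 rows; edging pick-up 50 stitches.

Stitches: 109 × 14/17 = 89.76 → 90.
Rows: 234 × 23/28 = 192.21 → 192.
edging pick-up: 61 × 14/17 = 50.24 → 50.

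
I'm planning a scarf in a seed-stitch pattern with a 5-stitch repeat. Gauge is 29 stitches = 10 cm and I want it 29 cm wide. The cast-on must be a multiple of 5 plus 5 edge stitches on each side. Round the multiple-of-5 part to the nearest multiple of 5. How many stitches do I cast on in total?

CO 85 sts.

29 / 10 = 2.9 sts per cm.
29 × 2.9 = 84.10 sts.
Less 10 edge sts → 74.10 for the repeat.
Nearest multiple of 5: 75.
Add back 10 edge sts → 85.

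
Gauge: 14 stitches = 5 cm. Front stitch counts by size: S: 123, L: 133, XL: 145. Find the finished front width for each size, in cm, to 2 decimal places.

S 43.93 cm; L 47.50 cm; XL 51.79 cm.

14/5 = 2.8 sts per cm.
S: 123 / 2.8 = 43.929 → 43.93 cm.
L: 133 / 2.8 = 47.500 → 47.50 cm.
XL: 145 / 2.8 = 51.786 → 51.79 cm.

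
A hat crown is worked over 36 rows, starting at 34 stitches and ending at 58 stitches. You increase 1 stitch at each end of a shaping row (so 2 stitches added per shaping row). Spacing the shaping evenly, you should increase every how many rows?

Stitches to add: |58 − 34| = 24.
Shaping rows needed: 24 / 2 = 12.
36 rows / 12 = every 3 rows.

Increase every 3rd row.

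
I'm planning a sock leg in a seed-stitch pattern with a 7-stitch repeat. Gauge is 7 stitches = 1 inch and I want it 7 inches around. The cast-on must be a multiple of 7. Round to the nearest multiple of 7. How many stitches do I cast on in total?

CO 49 sts.

7 / 1 = 7 sts per inch.
7 × 7 = 49.00 sts.
Nearest multiple of 7: 49.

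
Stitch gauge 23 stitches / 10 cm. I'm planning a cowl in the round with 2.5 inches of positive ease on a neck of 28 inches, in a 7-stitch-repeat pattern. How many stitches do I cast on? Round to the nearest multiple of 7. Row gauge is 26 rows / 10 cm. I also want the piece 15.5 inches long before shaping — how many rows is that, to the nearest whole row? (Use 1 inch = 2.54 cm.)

Finished = 28 + 2.5 = 30.5 inches.
30.5 inches × 2.54 = 77.47 cm.
23/10 = 2.3 sts per cm; 77.47 × 2.3 = 178.18 sts.
Nearest multiple of 7 → 175.
15.5 inches = 39.37 cm; × 2.6 = 102.36 → 102 rows.

Cast on 175 stitches; work 102 rows.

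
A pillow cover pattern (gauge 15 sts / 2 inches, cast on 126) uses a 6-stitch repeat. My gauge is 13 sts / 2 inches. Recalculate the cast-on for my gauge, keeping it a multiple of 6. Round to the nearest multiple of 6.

126 × 13 / 15 = 109.20.
Nearest multiple of 6: 108.

CO 108 sts.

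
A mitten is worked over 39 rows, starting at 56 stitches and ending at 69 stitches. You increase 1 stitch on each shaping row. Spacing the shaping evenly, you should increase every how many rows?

Increase every 3rd row.

Stitches to add: |69 − 56| = 13.
Shaping rows needed: 13 / 1 = 13.
39 rows / 13 = every 3 rows.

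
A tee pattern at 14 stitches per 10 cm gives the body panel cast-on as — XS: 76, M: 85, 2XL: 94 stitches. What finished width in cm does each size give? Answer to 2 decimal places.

XS 54.29 cm; M 60.71 cm; 2XL 67.14 cm.

14/10 = 1.4 sts per cm.
XS: 76 / 1.4 = 54.286 → 54.29 cm.
M: 85 / 1.4 = 60.714 → 60.71 cm.
2XL: 94 / 1.4 = 67.143 → 67.14 cm.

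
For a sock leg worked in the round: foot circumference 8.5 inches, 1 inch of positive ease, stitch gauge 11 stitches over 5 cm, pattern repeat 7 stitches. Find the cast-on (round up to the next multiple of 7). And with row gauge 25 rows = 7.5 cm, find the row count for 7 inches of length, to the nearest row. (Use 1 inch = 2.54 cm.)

Cast on 56 stitches; work 59 rows.

Finished = 8.5 + 1 = 9.5 inches.
9.5 inches × 2.54 = 24.13 cm.
11/5 = 2.2 sts per cm; 24.13 × 2.2 = 53.09 sts.
Next multiple of 7 → 56.
7 inches = 17.78 cm; × 3.333 = 59.27 → 59 rows.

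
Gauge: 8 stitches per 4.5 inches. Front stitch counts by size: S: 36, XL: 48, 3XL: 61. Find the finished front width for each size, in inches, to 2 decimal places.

8/4.5 = 1.778 sts per in.
S: 36 / 1.778 = 20.250 → 20.25 in.
XL: 48 / 1.778 = 27.000 → 27.00 in.
3XL: 61 / 1.778 = 34.312 → 34.31 in.

S 20.25 inches; XL 27.00 inches; 3XL 34.31 inches.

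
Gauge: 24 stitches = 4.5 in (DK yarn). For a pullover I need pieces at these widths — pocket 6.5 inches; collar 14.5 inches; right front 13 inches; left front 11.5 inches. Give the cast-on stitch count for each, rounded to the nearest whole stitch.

pocket 35; collar 77; right front 69; left front 61.

Rate = 24/4.5 = 5.333 sts per in.
pocket: 6.5 × 5.333 = 34.67 → 35.
collar: 14.5 × 5.333 = 77.33 → 77.
right front: 13 × 5.333 = 69.33 → 69.
left front: 11.5 × 5.333 = 61.33 → 61.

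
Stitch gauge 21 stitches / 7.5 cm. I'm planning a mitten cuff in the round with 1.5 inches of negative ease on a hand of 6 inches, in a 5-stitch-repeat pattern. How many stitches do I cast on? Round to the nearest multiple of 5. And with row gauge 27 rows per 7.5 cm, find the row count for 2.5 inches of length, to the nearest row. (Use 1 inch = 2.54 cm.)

Finished = 6 − 1.5 = 4.5 inches.
4.5 inches × 2.54 = 11.43 cm.
21/7.5 = 2.8 sts per cm; 11.43 × 2.8 = 32.00 sts.
Nearest multiple of 5 → 30.
2.5 inches = 6.35 cm; × 3.6 = 22.86 → 23 rows.

Cast on 30 stitches; work 23 rows.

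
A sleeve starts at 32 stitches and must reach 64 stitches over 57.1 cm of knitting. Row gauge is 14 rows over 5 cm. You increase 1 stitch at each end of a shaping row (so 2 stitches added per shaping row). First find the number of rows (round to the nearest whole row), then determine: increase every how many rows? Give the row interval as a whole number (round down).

Increase every 10th row.

Rows = 57.1 × 2.8 = 159.9 → 160 rows.
Stitches to add: 32 → 16 shaping rows (at 2 st each).
160 / 16 = 10.00 → every 10 rows.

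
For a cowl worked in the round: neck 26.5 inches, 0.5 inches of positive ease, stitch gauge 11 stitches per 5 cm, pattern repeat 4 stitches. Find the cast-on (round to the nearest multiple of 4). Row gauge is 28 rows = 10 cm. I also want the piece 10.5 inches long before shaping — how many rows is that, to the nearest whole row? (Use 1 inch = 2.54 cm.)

Finished = 26.5 + 0.5 = 27 inches.
27 inches × 2.54 = 68.58 cm.
11/5 = 2.2 sts per cm; 68.58 × 2.2 = 150.88 sts.
Nearest multiple of 4 → 152.
10.5 inches = 26.67 cm; × 2.8 = 74.68 → 75 rows.

Cast on 152 stitches; work 75 rows.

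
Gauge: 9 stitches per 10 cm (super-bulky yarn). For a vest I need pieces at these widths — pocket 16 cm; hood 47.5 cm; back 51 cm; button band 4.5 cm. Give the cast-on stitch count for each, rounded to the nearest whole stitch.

pocket 14; hood 43; back 46; button band 4.

Rate = 9/10 = 0.9 sts per cm.
pocket: 16 × 0.9 = 14.40 → 14.
hood: 47.5 × 0.9 = 42.75 → 43.
back: 51 × 0.9 = 45.90 → 46.
button band: 4.5 × 0.9 = 4.05 → 4.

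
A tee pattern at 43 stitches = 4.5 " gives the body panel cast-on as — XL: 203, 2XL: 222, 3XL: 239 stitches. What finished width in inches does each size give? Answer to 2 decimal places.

43/4.5 = 9.556 sts per in.
XL: 203 / 9.556 = 21.244 → 21.24 in.
2XL: 222 / 9.556 = 23.233 → 23.23 in.
3XL: 239 / 9.556 = 25.012 → 25.01 in.

XL 21.24 inches; 2XL 23.23 inches; 3XL 25.01 inches.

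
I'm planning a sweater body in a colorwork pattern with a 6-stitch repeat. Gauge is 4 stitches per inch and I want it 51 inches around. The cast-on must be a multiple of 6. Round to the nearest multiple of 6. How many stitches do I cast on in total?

4 / 1 = 4 sts per inch.
51 × 4 = 204.00 sts.
Nearest multiple of 6: 204.

CO 204 sts.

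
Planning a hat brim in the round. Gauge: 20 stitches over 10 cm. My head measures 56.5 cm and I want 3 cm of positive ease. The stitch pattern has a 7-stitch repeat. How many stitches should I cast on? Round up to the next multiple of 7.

119 stitches.

Finished = 56.5 + 3 = 59.5 cm.
20 / 10 = 2 sts/cm.
59.5 × 2 = 119.00 sts.
Next multiple of 7: 119.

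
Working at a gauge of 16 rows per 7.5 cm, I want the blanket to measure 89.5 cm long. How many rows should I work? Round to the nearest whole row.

191 rows.

16 rows / 7.5 cm = 2.133 rows per cm.
89.5 × 2.133 = 190.93 rows.
Round to nearest → 191.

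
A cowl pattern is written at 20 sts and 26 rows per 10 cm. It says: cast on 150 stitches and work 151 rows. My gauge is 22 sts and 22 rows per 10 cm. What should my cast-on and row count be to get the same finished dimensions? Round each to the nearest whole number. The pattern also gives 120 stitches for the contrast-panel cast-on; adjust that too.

Cast on 165 stitches; work 128 rows; contrast-panel cast-on 132 stitches.

Stitches: 150 × 22/20 = 165.00 → 165.
Rows: 151 × 22/26 = 127.77 → 128.
contrast-panel cast-on: 120 × 22/20 = 132.00 → 132.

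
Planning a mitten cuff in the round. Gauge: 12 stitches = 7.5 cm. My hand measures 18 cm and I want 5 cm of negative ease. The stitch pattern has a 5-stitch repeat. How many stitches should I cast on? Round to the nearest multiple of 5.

Finished = 18 − 5 = 13 cm.
12 / 7.5 = 1.6 sts/cm.
13 × 1.6 = 20.80 sts.
Nearest multiple of 5: 20.

CO 20 sts.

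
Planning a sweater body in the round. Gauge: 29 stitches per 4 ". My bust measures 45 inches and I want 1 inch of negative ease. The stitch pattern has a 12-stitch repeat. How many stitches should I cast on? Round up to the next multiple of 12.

Cast on 324 stitches.

Finished = 45 − 1 = 44 inches.
29 / 4 = 7.25 sts/in.
44 × 7.25 = 319.00 sts.
Next multiple of 12: 324.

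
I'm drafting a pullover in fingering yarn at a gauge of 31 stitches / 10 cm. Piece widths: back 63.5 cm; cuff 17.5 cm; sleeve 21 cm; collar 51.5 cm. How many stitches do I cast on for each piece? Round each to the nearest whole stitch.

back 197; cuff 54; sleeve 65; collar 160.

Rate = 31/10 = 3.1 sts per cm.
back: 63.5 × 3.1 = 196.85 → 197.
cuff: 17.5 × 3.1 = 54.25 → 54.
sleeve: 21 × 3.1 = 65.10 → 65.
collar: 51.5 × 3.1 = 159.65 → 160.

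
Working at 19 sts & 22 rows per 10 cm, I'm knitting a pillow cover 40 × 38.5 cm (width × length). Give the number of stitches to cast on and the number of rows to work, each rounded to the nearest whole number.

Cast on 76 stitches and work 85 rows.

Stitch gauge = 19/10 = 1.9 sts/cm; 40 × 1.9 = 76.00 → 76 sts.
Row gauge = 22/10 = 2.2 rows/cm; 38.5 × 2.2 = 84.70 → 85 rows.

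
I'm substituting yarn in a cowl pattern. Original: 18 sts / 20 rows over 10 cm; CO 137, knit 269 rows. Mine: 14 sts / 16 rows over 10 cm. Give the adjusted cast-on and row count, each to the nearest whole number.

Stitches: 137 × 14/18 = 106.56 → 107.
Rows: 269 × 16/20 = 215.20 → 215.

Cast on 107 stitches; work 215 rows.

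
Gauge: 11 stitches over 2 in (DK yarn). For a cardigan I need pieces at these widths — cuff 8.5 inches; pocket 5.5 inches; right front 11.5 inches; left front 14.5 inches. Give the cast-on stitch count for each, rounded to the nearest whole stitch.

cuff 47; pocket 30; right front 63; left front 80.

Rate = 11/2 = 5.5 sts per in.
cuff: 8.5 × 5.5 = 46.75 → 47.
pocket: 5.5 × 5.5 = 30.25 → 30.
right front: 11.5 × 5.5 = 63.25 → 63.
left front: 14.5 × 5.5 = 79.75 → 80.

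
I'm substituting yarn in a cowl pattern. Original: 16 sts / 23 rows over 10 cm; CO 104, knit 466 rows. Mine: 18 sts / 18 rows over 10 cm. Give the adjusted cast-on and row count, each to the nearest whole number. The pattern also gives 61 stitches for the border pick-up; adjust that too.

Cast on 117 stitches; work 365 rows; border pick-up 69 stitches.

Stitches: 104 × 18/16 = 117.00 → 117.
Rows: 466 × 18/23 = 364.70 → 365.
border pick-up: 61 × 18/16 = 68.62 → 69.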